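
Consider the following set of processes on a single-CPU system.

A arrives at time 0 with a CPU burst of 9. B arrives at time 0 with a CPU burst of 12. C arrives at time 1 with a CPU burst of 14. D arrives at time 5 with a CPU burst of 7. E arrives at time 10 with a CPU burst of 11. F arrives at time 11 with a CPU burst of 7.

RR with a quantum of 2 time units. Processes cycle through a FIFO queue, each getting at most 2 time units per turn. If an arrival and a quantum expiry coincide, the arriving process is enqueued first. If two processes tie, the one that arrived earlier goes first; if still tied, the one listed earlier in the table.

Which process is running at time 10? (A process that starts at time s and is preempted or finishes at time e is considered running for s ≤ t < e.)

Gantt: | A 0-2 | B 2-4 | C 4-6 | A 6-8 | B 8-10 | D 10-12 | C 12-14 | A 14-16 | E 16-18 | B 18-20 | F 20-22 | D 22-24 | C 24-26 | A 26-28 | E 28-30 | B 30-32 | F 32-34 | D 34-36 | C 36-38 | A 38-39 | E 39-41 | B 41-43 | F 43-45 | D 45-46 | C 46-48 | E 48-50 | B 50-52 | F 52-53 | C 53-55 | E 55-57 | C 57-59 | E 59-60 |
Completion: A=39  B=52  C=59  D=46  E=60  F=53

D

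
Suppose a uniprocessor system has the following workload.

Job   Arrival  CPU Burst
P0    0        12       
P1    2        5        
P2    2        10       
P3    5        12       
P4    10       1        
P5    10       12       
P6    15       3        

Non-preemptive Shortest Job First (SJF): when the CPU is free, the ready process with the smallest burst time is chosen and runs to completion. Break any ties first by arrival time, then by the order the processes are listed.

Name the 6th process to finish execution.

Schedule: | P0 0-12 | P4 12-13 | P1 13-18 | P6 18-21 | P2 21-31 | P3 31-43 | P5 43-55 |
Completion: P0=12  P1=18  P2=31  P3=43  P4=13  P5=55  P6=21
Finish order: P0 → P4 → P1 → P6 → P2 → P3 → P5

P3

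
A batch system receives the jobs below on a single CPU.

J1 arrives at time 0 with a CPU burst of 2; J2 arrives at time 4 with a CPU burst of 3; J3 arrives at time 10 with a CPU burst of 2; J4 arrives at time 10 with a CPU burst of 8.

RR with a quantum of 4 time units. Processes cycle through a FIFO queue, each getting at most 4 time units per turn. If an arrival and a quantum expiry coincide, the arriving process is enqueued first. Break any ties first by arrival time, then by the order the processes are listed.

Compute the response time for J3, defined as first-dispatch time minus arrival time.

0

Timeline: | J1 0-2 | idle 2-4 | J2 4-7 | idle 7-10 | J3 10-12 | J4 12-20 |
Completion: J1=2  J2=7  J3=12  J4=20
Turnaround (C−A): J1=2  J2=3  J3=2  J4=10
Response(J3) = first start − arrival = 10 − 10 = 0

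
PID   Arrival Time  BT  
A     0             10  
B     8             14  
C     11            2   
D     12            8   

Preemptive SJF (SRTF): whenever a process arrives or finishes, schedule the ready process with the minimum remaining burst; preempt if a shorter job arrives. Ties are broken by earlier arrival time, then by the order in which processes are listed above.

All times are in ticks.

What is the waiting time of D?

Schedule: | A 0-10 | B 10-11 | C 11-13 | D 13-21 | B 21-34 |
Completion: A=10  B=34  C=13  D=21
Turnaround (C−A): A=10  B=26  C=2  D=9
Waiting(D) = turnaround − burst = 9 − 8 = 1

1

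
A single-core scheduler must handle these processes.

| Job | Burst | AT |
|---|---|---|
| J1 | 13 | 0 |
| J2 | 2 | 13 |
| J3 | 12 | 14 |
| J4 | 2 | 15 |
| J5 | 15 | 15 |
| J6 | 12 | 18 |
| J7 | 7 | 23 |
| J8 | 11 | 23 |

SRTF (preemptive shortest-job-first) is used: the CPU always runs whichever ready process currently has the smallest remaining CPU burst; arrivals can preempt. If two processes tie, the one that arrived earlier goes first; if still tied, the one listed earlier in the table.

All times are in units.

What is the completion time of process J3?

29

Schedule: | J1 0-13 | J2 13-15 | J4 15-17 | J3 17-29 | J7 29-36 | J8 36-47 | J6 47-59 | J5 59-74 |
Completion: J1=13  J2=15  J3=29  J4=17  J5=74  J6=59  J7=36  J8=47
Turnaround (C−A): J1=13  J2=2  J3=15  J4=2  J5=59  J6=41  J7=13  J8=24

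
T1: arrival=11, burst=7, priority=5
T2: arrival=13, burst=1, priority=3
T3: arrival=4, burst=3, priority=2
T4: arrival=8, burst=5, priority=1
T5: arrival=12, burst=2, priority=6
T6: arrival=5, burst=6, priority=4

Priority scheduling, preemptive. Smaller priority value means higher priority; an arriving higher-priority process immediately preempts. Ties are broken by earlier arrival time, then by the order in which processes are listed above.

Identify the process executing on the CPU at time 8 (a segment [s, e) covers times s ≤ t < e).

T4

Timeline: | idle 0-4 | T3 4-7 | T6 7-8 | T4 8-13 | T2 13-14 | T6 14-19 | T1 19-26 | T5 26-28 |
Completion: T1=26  T2=14  T3=7  T4=13  T5=28  T6=19
Turnaround (C−A): T1=15  T2=1  T3=3  T4=5  T5=16  T6=14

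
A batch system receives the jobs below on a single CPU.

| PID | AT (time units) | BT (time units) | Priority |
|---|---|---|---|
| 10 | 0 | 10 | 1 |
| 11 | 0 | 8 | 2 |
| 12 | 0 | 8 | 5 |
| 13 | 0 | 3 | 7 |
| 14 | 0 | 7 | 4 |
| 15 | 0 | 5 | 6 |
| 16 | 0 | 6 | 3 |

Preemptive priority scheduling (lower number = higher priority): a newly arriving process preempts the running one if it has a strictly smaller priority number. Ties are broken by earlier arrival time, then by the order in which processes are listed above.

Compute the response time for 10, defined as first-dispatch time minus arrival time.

0

Gantt: | 10 0-10 | 11 10-18 | 16 18-24 | 14 24-31 | 12 31-39 | 15 39-44 | 13 44-47 |
Completion: 10=10  11=18  12=39  13=47  14=31  15=44  16=24
Turnaround (C−A): 10=10  11=18  12=39  13=47  14=31  15=44  16=24
Response(10) = first start − arrival = 0 − 0 = 0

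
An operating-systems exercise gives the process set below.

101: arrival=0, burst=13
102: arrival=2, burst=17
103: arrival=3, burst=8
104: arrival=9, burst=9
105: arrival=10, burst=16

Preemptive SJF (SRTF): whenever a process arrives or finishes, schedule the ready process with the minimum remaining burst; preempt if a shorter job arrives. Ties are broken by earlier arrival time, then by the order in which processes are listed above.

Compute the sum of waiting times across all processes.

83

Gantt: | 101 0-3 | 103 3-11 | 104 11-20 | 101 20-30 | 105 30-46 | 102 46-63 |
Completion: 101=30  102=63  103=11  104=20  105=46
Waiting = turnaround − burst: 101=17, 102=44, 103=0, 104=2, 105=20
Total waiting = 17 + 44 + 0 + 2 + 20 = 83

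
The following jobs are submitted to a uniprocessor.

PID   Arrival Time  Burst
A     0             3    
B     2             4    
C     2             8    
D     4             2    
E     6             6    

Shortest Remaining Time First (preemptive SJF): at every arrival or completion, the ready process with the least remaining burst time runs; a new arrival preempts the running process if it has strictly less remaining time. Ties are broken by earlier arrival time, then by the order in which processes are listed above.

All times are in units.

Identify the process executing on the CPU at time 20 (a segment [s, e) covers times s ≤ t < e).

C

Timeline: | A 0-3 | B 3-4 | D 4-6 | B 6-9 | E 9-15 | C 15-23 |
Completion: A=3  B=9  C=23  D=6  E=15
Turnaround (C−A): A=3  B=7  C=21  D=2  E=9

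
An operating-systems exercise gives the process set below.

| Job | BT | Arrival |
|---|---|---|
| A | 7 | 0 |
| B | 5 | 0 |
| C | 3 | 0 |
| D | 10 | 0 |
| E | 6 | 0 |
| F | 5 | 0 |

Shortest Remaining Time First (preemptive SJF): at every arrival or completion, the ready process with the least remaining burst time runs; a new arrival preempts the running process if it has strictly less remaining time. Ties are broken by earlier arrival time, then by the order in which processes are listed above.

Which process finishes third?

F

Schedule: | C 0-3 | B 3-8 | F 8-13 | E 13-19 | A 19-26 | D 26-36 |
Completion: A=26  B=8  C=3  D=36  E=19  F=13
Turnaround (C−A): A=26  B=8  C=3  D=36  E=19  F=13
Finish order: C → B → F → E → A → D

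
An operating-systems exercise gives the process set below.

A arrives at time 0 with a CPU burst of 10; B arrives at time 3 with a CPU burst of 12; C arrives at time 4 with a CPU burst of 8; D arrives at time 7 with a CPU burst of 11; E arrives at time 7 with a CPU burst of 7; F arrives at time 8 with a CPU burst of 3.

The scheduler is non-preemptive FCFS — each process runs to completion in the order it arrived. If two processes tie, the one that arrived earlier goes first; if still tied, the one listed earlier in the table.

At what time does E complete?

48

Schedule: | A 0-10 | B 10-22 | C 22-30 | D 30-41 | E 41-48 | F 48-51 |
Completion: A=10  B=22  C=30  D=41  E=48  F=51
Turnaround (C−A): A=10  B=19  C=26  D=34  E=41  F=43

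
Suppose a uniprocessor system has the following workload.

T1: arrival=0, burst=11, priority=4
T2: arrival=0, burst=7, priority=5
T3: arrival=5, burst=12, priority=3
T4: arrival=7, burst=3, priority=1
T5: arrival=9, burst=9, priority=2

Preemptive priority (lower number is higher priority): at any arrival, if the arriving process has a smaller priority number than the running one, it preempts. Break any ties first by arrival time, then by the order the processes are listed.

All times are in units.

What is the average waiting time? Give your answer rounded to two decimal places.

14.40

Gantt: | T1 0-5 | T3 5-7 | T4 7-10 | T5 10-19 | T3 19-29 | T1 29-35 | T2 35-42 |
Completion: T1=35  T2=42  T3=29  T4=10  T5=19
Waiting times: T1=24, T2=35, T3=12, T4=0, T5=1
Average waiting = (24+35+12+0+1) / 5 = 72/5 = 14.40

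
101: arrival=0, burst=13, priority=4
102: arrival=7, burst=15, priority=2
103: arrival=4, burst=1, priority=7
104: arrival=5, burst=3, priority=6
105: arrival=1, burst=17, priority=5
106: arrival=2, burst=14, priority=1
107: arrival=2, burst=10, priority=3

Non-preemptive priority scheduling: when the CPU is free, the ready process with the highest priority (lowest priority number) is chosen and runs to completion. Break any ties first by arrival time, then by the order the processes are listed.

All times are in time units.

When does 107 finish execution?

Gantt: | 101 0-13 | 106 13-27 | 102 27-42 | 107 42-52 | 105 52-69 | 104 69-72 | 103 72-73 |
Completion: 101=13  102=42  103=73  104=72  105=69  106=27  107=52
Turnaround (C−A): 101=13  102=35  103=69  104=67  105=68  106=25  107=50

52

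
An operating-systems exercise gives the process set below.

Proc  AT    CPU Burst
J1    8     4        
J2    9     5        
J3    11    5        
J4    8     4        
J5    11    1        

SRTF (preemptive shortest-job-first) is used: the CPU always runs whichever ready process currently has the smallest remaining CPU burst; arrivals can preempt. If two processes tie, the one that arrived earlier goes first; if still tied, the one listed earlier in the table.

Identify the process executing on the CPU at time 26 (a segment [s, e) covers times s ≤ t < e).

J3

Schedule: | idle 0-8 | J1 8-12 | J5 12-13 | J4 13-17 | J2 17-22 | J3 22-27 |
Completion: J1=12  J2=22  J3=27  J4=17  J5=13
Turnaround (C−A): J1=4  J2=13  J3=16  J4=9  J5=2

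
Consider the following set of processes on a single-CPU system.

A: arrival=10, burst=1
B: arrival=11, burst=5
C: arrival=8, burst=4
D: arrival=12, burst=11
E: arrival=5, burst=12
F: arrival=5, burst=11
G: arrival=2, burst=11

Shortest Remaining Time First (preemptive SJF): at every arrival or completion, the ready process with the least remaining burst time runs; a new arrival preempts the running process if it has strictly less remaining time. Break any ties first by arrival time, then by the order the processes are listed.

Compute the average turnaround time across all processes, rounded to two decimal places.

21.14

Gantt: | idle 0-2 | G 2-8 | C 8-10 | A 10-11 | C 11-13 | G 13-18 | B 18-23 | F 23-34 | D 34-45 | E 45-57 |
Completion: A=11  B=23  C=13  D=45  E=57  F=34  G=18
Turnaround (C−A): A=1  B=12  C=5  D=33  E=52  F=29  G=16
Turnaround times: A=1, B=12, C=5, D=33, E=52, F=29, G=16
Average turnaround = (1+12+5+33+52+29+16) / 7 = 148/7 = 21.14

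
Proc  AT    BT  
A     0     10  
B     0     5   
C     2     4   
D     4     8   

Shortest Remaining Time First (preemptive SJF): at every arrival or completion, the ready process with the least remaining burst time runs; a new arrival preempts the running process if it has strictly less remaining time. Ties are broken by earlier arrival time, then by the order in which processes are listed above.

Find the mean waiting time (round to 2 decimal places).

Timeline: | B 0-5 | C 5-9 | D 9-17 | A 17-27 |
Completion: A=27  B=5  C=9  D=17
Turnaround (C−A): A=27  B=5  C=7  D=13
Waiting times: A=17, B=0, C=3, D=5
Average waiting = (17+0+3+5) / 4 = 25/4 = 6.25

6.25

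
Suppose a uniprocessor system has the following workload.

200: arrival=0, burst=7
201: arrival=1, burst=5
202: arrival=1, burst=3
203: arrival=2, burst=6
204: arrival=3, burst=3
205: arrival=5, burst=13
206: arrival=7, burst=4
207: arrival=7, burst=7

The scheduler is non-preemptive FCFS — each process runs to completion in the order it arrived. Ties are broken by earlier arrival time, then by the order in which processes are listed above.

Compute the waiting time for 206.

Timeline: | 200 0-7 | 201 7-12 | 202 12-15 | 203 15-21 | 204 21-24 | 205 24-37 | 206 37-41 | 207 41-48 |
Completion: 200=7  201=12  202=15  203=21  204=24  205=37  206=41  207=48
Turnaround (C−A): 200=7  201=11  202=14  203=19  204=21  205=32  206=34  207=41
Waiting(206) = turnaround − burst = 34 − 4 = 30

30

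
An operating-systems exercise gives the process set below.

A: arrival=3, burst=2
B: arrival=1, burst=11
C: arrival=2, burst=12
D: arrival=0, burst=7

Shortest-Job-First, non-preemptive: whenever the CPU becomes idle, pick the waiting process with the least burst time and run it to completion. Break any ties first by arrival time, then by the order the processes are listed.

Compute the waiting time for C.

Schedule: | D 0-7 | A 7-9 | B 9-20 | C 20-32 |
Completion: A=9  B=20  C=32  D=7
Turnaround (C−A): A=6  B=19  C=30  D=7
Waiting(C) = turnaround − burst = 30 − 12 = 18

18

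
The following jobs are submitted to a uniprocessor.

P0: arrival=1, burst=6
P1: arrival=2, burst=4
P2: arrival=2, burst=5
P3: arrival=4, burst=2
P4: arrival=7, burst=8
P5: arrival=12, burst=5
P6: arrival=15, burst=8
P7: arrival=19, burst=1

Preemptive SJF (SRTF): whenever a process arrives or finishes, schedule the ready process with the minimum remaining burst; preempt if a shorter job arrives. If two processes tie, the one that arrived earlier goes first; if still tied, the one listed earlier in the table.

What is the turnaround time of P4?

25

Schedule: | idle 0-1 | P0 1-2 | P1 2-6 | P3 6-8 | P0 8-13 | P2 13-18 | P5 18-19 | P7 19-20 | P5 20-24 | P4 24-32 | P6 32-40 |
Completion: P0=13  P1=6  P2=18  P3=8  P4=32  P5=24  P6=40  P7=20
Turnaround(P4) = completion − arrival = 32 − 7 = 25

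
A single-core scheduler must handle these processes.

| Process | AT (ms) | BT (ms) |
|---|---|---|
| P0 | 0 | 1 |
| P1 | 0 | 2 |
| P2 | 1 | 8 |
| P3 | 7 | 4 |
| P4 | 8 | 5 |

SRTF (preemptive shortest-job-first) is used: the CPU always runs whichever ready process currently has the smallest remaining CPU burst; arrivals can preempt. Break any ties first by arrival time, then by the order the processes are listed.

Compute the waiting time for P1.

1

Gantt: | P0 0-1 | P1 1-3 | P2 3-11 | P3 11-15 | P4 15-20 |
Completion: P0=1  P1=3  P2=11  P3=15  P4=20
Waiting(P1) = turnaround − burst = 3 − 2 = 1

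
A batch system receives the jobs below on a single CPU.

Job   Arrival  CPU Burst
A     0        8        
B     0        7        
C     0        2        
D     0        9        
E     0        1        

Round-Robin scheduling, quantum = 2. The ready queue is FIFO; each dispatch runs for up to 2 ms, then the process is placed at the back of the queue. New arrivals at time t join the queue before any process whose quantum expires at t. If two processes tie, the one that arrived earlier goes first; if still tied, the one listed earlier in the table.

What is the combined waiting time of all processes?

62

Gantt: | A 0-2 | B 2-4 | C 4-6 | D 6-8 | E 8-9 | A 9-11 | B 11-13 | D 13-15 | A 15-17 | B 17-19 | D 19-21 | A 21-23 | B 23-24 | D 24-27 |
Completion: A=23  B=24  C=6  D=27  E=9
Waiting = turnaround − burst: A=15, B=17, C=4, D=18, E=8
Total waiting = 15 + 17 + 4 + 18 + 8 = 62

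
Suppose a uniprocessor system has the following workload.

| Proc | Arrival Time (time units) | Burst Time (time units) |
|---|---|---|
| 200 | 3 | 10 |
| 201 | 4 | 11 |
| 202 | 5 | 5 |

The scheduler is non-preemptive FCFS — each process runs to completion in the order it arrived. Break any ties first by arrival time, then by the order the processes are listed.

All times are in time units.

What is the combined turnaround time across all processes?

54

Timeline: | idle 0-3 | 200 3-13 | 201 13-24 | 202 24-29 |
Completion: 200=13  201=24  202=29
Turnaround (C−A): 200=10  201=20  202=24
Turnaround = completion − arrival: 200=10, 201=20, 202=24
Total turnaround = 10 + 20 + 24 = 54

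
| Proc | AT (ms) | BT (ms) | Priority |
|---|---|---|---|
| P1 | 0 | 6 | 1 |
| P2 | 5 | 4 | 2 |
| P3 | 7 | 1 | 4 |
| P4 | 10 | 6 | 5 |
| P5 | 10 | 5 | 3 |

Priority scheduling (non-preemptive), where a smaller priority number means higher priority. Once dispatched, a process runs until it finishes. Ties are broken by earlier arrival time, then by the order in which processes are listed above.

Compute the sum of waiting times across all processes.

15

Timeline: | P1 0-6 | P2 6-10 | P5 10-15 | P3 15-16 | P4 16-22 |
Completion: P1=6  P2=10  P3=16  P4=22  P5=15
Turnaround (C−A): P1=6  P2=5  P3=9  P4=12  P5=5
Waiting = turnaround − burst: P1=0, P2=1, P3=8, P4=6, P5=0
Total waiting = 0 + 1 + 8 + 6 + 0 = 15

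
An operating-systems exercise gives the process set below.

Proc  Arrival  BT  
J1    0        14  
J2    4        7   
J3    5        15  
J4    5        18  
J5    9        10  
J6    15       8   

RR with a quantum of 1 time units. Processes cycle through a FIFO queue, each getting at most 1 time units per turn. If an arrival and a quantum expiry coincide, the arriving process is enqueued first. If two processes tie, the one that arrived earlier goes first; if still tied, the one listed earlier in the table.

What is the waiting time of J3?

Gantt: | J1 0-4 | J2 4-5 | J1 5-6 | J3 6-7 | J4 7-8 | J2 8-9 | J1 9-10 | J3 10-11 | J4 11-12 | J5 12-13 | J2 13-14 | J1 14-15 | J3 15-16 | J4 16-17 | J5 17-18 | J2 18-19 | J6 19-20 | J1 20-21 | J3 21-22 | J4 22-23 | J5 23-24 | J2 24-25 | J6 25-26 | J1 26-27 | J3 27-28 | J4 28-29 | J5 29-30 | J2 30-31 | J6 31-32 | J1 32-33 | J3 33-34 | J4 34-35 | J5 35-36 | J2 36-37 | J6 37-38 | J1 38-39 | J3 39-40 | J4 40-41 | J5 41-42 | J6 42-43 | J1 43-44 | J3 44-45 | J4 45-46 | J5 46-47 | J6 47-48 | J1 48-49 | J3 49-50 | J4 50-51 | J5 51-52 | J6 52-53 | J1 53-54 | J3 54-55 | J4 55-56 | J5 56-57 | J6 57-58 | J3 58-59 | J4 59-60 | J5 60-61 | J3 61-62 | J4 62-63 | J3 63-64 | J4 64-65 | J3 65-66 | J4 66-67 | J3 67-68 | J4 68-72 |
Completion: J1=54  J2=37  J3=68  J4=72  J5=61  J6=58
Turnaround (C−A): J1=54  J2=33  J3=63  J4=67  J5=52  J6=43
Waiting(J3) = turnaround − burst = 63 − 15 = 48

48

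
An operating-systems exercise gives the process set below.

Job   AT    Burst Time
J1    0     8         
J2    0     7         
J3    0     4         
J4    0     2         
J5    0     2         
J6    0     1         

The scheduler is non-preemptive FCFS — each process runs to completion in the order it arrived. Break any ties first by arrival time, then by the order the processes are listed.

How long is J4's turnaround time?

21

Schedule: | J1 0-8 | J2 8-15 | J3 15-19 | J4 19-21 | J5 21-23 | J6 23-24 |
Completion: J1=8  J2=15  J3=19  J4=21  J5=23  J6=24
Turnaround (C−A): J1=8  J2=15  J3=19  J4=21  J5=23  J6=24
Turnaround(J4) = completion − arrival = 21 − 0 = 21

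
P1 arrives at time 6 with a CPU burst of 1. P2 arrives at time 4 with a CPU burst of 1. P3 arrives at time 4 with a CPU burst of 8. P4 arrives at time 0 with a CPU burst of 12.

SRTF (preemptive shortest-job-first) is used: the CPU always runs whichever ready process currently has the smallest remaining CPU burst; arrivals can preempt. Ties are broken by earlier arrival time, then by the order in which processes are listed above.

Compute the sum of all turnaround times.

Gantt: | P4 0-4 | P2 4-5 | P4 5-6 | P1 6-7 | P4 7-14 | P3 14-22 |
Completion: P1=7  P2=5  P3=22  P4=14
Turnaround = completion − arrival: P1=1, P2=1, P3=18, P4=14
Total turnaround = 1 + 1 + 18 + 14 = 34

34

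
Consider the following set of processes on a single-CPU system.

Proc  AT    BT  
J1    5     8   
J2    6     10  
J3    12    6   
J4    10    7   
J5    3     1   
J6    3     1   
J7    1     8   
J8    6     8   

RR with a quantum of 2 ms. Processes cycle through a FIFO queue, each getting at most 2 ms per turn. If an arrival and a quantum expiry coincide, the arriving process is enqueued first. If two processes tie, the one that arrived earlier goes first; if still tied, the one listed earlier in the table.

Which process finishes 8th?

Gantt: | idle 0-1 | J7 1-3 | J5 3-4 | J6 4-5 | J7 5-7 | J1 7-9 | J2 9-11 | J8 11-13 | J7 13-15 | J1 15-17 | J4 17-19 | J2 19-21 | J3 21-23 | J8 23-25 | J7 25-27 | J1 27-29 | J4 29-31 | J2 31-33 | J3 33-35 | J8 35-37 | J1 37-39 | J4 39-41 | J2 41-43 | J3 43-45 | J8 45-47 | J4 47-48 | J2 48-50 |
Completion: J1=39  J2=50  J3=45  J4=48  J5=4  J6=5  J7=27  J8=47
Turnaround (C−A): J1=34  J2=44  J3=33  J4=38  J5=1  J6=2  J7=26  J8=41
Finish order: J5 → J6 → J7 → J1 → J3 → J8 → J4 → J2

J2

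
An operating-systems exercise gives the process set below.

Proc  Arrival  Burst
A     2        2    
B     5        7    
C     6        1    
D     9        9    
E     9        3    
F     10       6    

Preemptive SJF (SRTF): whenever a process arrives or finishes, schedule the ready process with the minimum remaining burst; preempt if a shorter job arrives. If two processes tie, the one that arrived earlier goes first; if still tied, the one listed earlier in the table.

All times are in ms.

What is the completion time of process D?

31

Schedule: | idle 0-2 | A 2-4 | idle 4-5 | B 5-6 | C 6-7 | B 7-9 | E 9-12 | B 12-16 | F 16-22 | D 22-31 |
Completion: A=4  B=16  C=7  D=31  E=12  F=22
Turnaround (C−A): A=2  B=11  C=1  D=22  E=3  F=12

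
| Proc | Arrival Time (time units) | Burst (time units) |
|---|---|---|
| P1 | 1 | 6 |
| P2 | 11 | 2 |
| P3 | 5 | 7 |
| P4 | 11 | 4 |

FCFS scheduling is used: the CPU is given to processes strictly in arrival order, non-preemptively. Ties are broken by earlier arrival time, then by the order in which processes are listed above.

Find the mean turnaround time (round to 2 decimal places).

Schedule: | idle 0-1 | P1 1-7 | P3 7-14 | P2 14-16 | P4 16-20 |
Completion: P1=7  P2=16  P3=14  P4=20
Turnaround (C−A): P1=6  P2=5  P3=9  P4=9
Turnaround times: P1=6, P2=5, P3=9, P4=9
Average turnaround = (6+5+9+9) / 4 = 29/4 = 7.25

7.25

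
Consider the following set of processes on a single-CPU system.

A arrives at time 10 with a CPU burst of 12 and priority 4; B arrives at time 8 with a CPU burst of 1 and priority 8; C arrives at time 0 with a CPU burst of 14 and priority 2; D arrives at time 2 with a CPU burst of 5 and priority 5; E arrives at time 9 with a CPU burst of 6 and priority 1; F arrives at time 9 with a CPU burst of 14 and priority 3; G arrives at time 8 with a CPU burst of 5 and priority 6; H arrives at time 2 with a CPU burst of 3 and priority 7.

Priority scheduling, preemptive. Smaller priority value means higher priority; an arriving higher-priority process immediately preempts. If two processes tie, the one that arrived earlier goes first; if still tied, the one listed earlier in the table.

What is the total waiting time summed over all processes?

233

Gantt: | C 0-9 | E 9-15 | C 15-20 | F 20-34 | A 34-46 | D 46-51 | G 51-56 | H 56-59 | B 59-60 |
Completion: A=46  B=60  C=20  D=51  E=15  F=34  G=56  H=59
Turnaround (C−A): A=36  B=52  C=20  D=49  E=6  F=25  G=48  H=57
Waiting = turnaround − burst: A=24, B=51, C=6, D=44, E=0, F=11, G=43, H=54
Total waiting = 24 + 51 + 6 + 44 + 0 + 11 + 43 + 54 = 233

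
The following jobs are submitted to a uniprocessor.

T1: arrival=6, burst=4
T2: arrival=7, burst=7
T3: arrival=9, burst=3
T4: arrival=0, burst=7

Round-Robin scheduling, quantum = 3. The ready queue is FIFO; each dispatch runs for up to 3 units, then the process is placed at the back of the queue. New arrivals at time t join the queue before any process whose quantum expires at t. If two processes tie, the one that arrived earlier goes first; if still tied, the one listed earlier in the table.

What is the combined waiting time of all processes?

Schedule: | T4 0-6 | T1 6-9 | T4 9-10 | T2 10-13 | T3 13-16 | T1 16-17 | T2 17-21 |
Completion: T1=17  T2=21  T3=16  T4=10
Turnaround (C−A): T1=11  T2=14  T3=7  T4=10
Waiting = turnaround − burst: T1=7, T2=7, T3=4, T4=3
Total waiting = 7 + 7 + 4 + 3 = 21

21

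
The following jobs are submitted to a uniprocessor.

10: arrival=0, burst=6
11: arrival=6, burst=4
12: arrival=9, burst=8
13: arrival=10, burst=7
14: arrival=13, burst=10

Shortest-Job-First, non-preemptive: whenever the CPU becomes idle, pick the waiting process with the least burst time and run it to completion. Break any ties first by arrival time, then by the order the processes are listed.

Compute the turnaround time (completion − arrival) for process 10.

6

Timeline: | 10 0-6 | 11 6-10 | 13 10-17 | 12 17-25 | 14 25-35 |
Completion: 10=6  11=10  12=25  13=17  14=35
Turnaround (C−A): 10=6  11=4  12=16  13=7  14=22
Turnaround(10) = completion − arrival = 6 − 0 = 6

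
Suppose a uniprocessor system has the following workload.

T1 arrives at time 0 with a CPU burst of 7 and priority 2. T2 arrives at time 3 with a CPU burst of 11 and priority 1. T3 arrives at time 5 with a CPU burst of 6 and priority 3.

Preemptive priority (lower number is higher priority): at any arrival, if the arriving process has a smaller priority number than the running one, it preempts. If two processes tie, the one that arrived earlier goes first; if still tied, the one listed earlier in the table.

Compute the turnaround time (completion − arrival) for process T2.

Schedule: | T1 0-3 | T2 3-14 | T1 14-18 | T3 18-24 |
Completion: T1=18  T2=14  T3=24
Turnaround (C−A): T1=18  T2=11  T3=19
Turnaround(T2) = completion − arrival = 14 − 3 = 11

11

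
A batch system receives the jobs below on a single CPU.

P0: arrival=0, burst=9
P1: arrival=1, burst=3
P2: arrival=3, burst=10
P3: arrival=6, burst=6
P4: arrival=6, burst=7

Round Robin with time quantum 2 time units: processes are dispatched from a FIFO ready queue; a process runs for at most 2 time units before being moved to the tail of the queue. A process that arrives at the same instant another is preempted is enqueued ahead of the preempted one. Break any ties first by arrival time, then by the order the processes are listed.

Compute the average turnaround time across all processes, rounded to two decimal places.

Timeline: | P0 0-2 | P1 2-4 | P0 4-6 | P2 6-8 | P1 8-9 | P3 9-11 | P4 11-13 | P0 13-15 | P2 15-17 | P3 17-19 | P4 19-21 | P0 21-23 | P2 23-25 | P3 25-27 | P4 27-29 | P0 29-30 | P2 30-32 | P4 32-33 | P2 33-35 |
Completion: P0=30  P1=9  P2=35  P3=27  P4=33
Turnaround times: P0=30, P1=8, P2=32, P3=21, P4=27
Average turnaround = (30+8+32+21+27) / 5 = 118/5 = 23.60

23.60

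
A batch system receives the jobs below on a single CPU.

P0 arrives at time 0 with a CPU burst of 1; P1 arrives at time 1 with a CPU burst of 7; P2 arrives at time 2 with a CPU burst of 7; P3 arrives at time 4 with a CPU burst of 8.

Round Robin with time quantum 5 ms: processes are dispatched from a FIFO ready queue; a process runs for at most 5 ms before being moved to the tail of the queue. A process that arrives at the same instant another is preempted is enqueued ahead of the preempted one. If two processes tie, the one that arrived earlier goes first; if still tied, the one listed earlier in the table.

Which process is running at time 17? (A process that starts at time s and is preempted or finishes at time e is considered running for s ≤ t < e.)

P1

Schedule: | P0 0-1 | P1 1-6 | P2 6-11 | P3 11-16 | P1 16-18 | P2 18-20 | P3 20-23 |
Completion: P0=1  P1=18  P2=20  P3=23
Turnaround (C−A): P0=1  P1=17  P2=18  P3=19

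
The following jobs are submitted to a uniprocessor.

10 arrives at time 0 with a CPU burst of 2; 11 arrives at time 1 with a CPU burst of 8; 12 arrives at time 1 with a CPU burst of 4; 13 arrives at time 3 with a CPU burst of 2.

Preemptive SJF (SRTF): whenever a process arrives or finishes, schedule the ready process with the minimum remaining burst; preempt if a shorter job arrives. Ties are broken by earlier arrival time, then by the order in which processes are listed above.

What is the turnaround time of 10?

2

Schedule: | 10 0-2 | 12 2-3 | 13 3-5 | 12 5-8 | 11 8-16 |
Completion: 10=2  11=16  12=8  13=5
Turnaround(10) = completion − arrival = 2 − 0 = 2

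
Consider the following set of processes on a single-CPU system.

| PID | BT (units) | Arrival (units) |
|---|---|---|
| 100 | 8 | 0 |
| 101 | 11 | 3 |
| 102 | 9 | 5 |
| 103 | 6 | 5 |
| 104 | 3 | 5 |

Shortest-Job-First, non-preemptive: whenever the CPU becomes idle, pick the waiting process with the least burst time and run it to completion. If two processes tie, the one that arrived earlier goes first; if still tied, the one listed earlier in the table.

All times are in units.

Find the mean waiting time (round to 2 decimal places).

Timeline: | 100 0-8 | 104 8-11 | 103 11-17 | 102 17-26 | 101 26-37 |
Completion: 100=8  101=37  102=26  103=17  104=11
Turnaround (C−A): 100=8  101=34  102=21  103=12  104=6
Waiting times: 100=0, 101=23, 102=12, 103=6, 104=3
Average waiting = (0+23+12+6+3) / 5 = 44/5 = 8.80

8.80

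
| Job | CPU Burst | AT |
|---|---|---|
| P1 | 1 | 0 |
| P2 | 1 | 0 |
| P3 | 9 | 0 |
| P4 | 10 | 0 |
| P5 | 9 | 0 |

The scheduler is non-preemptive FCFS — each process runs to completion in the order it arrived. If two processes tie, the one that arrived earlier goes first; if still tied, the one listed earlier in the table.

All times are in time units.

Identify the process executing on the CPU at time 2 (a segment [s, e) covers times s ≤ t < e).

P3

Schedule: | P1 0-1 | P2 1-2 | P3 2-11 | P4 11-21 | P5 21-30 |
Completion: P1=1  P2=2  P3=11  P4=21  P5=30
Turnaround (C−A): P1=1  P2=2  P3=11  P4=21  P5=30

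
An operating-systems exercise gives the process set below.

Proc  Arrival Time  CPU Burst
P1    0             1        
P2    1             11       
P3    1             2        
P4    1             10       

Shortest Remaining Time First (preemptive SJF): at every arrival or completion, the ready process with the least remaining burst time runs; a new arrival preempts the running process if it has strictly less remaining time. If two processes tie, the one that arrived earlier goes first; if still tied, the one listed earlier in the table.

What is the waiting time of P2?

12

Timeline: | P1 0-1 | P3 1-3 | P4 3-13 | P2 13-24 |
Completion: P1=1  P2=24  P3=3  P4=13
Turnaround (C−A): P1=1  P2=23  P3=2  P4=12
Waiting(P2) = turnaround − burst = 23 − 11 = 12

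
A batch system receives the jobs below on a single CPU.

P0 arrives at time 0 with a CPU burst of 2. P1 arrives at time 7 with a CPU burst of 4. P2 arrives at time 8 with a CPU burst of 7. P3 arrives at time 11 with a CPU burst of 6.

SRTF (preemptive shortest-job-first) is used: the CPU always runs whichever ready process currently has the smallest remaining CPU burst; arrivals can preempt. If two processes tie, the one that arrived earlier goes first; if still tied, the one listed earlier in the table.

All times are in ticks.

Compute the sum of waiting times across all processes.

Timeline: | P0 0-2 | idle 2-7 | P1 7-11 | P3 11-17 | P2 17-24 |
Completion: P0=2  P1=11  P2=24  P3=17
Waiting = turnaround − burst: P0=0, P1=0, P2=9, P3=0
Total waiting = 0 + 0 + 9 + 0 = 9

9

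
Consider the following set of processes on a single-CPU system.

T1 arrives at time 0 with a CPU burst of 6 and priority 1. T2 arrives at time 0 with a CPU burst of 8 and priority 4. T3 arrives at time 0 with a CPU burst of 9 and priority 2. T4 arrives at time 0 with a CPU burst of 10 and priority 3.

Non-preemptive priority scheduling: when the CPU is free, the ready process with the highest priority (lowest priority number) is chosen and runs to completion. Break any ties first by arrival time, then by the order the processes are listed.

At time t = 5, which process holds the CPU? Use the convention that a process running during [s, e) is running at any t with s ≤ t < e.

T1

Schedule: | T1 0-6 | T3 6-15 | T4 15-25 | T2 25-33 |
Completion: T1=6  T2=33  T3=15  T4=25
Turnaround (C−A): T1=6  T2=33  T3=15  T4=25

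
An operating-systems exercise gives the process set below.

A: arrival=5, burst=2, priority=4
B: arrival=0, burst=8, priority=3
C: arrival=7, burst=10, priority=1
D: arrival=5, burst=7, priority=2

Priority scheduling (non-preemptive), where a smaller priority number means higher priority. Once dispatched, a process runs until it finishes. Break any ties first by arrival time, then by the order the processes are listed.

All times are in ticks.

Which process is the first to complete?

B

Timeline: | B 0-8 | C 8-18 | D 18-25 | A 25-27 |
Completion: A=27  B=8  C=18  D=25
Turnaround (C−A): A=22  B=8  C=11  D=20
Finish order: B → C → D → A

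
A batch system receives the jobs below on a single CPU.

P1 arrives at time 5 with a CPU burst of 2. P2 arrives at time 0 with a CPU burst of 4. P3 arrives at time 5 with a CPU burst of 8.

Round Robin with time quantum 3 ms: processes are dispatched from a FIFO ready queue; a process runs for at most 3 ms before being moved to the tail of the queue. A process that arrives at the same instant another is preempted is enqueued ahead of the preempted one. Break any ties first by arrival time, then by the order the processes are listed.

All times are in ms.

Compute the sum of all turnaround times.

16

Schedule: | P2 0-4 | idle 4-5 | P1 5-7 | P3 7-15 |
Completion: P1=7  P2=4  P3=15
Turnaround = completion − arrival: P1=2, P2=4, P3=10
Total turnaround = 2 + 4 + 10 = 16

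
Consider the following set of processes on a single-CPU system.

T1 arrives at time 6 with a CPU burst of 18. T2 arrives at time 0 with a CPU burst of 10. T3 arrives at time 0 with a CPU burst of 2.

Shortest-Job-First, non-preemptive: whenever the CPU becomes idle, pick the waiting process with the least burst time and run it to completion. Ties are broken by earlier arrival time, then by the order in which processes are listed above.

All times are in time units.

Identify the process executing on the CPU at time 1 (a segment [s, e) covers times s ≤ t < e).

T3

Timeline: | T3 0-2 | T2 2-12 | T1 12-30 |
Completion: T1=30  T2=12  T3=2
Turnaround (C−A): T1=24  T2=12  T3=2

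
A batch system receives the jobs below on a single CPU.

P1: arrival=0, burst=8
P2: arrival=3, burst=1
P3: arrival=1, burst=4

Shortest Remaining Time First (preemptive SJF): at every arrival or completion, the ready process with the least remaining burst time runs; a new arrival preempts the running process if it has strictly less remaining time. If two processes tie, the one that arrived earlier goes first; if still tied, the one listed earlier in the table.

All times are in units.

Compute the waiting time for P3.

Gantt: | P1 0-1 | P3 1-3 | P2 3-4 | P3 4-6 | P1 6-13 |
Completion: P1=13  P2=4  P3=6
Waiting(P3) = turnaround − burst = 5 − 4 = 1

1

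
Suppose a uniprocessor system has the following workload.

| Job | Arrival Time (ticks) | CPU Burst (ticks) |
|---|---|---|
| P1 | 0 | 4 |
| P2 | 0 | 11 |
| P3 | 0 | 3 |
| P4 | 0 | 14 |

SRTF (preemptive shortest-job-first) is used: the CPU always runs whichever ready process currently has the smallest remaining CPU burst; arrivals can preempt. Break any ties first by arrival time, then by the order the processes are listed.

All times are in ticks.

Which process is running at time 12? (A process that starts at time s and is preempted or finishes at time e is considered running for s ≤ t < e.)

P2

Timeline: | P3 0-3 | P1 3-7 | P2 7-18 | P4 18-32 |
Completion: P1=7  P2=18  P3=3  P4=32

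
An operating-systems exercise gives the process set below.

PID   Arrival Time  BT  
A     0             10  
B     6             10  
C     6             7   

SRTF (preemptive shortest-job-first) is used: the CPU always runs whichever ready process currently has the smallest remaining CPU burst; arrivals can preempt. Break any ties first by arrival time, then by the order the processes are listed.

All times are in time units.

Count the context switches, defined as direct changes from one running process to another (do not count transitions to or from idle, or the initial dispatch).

Gantt: | A 0-10 | C 10-17 | B 17-27 |
Completion: A=10  B=27  C=17

2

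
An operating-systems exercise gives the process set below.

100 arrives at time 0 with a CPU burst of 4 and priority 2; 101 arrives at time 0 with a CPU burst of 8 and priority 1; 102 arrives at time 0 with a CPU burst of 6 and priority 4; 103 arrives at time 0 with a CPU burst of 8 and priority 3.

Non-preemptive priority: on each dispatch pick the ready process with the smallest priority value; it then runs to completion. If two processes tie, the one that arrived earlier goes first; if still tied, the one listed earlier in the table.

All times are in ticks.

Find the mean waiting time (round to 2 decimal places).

Gantt: | 101 0-8 | 100 8-12 | 103 12-20 | 102 20-26 |
Completion: 100=12  101=8  102=26  103=20
Waiting times: 100=8, 101=0, 102=20, 103=12
Average waiting = (8+0+20+12) / 4 = 40/4 = 10.00

10.00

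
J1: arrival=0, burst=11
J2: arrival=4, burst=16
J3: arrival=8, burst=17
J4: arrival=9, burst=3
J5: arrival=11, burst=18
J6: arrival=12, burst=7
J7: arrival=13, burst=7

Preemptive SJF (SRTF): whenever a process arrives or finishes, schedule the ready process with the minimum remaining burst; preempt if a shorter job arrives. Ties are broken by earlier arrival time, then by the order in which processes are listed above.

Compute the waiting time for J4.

2

Gantt: | J1 0-11 | J4 11-14 | J6 14-21 | J7 21-28 | J2 28-44 | J3 44-61 | J5 61-79 |
Completion: J1=11  J2=44  J3=61  J4=14  J5=79  J6=21  J7=28
Turnaround (C−A): J1=11  J2=40  J3=53  J4=5  J5=68  J6=9  J7=15
Waiting(J4) = turnaround − burst = 5 − 3 = 2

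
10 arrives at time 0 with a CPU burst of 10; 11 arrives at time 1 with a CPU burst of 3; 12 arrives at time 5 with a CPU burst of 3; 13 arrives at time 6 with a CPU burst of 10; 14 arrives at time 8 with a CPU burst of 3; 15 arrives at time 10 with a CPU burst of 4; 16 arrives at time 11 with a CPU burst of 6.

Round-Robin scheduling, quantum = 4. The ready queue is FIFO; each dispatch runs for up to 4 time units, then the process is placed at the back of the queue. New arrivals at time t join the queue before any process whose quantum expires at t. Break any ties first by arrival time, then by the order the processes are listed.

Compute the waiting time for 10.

Timeline: | 10 0-4 | 11 4-7 | 10 7-11 | 12 11-14 | 13 14-18 | 14 18-21 | 15 21-25 | 16 25-29 | 10 29-31 | 13 31-35 | 16 35-37 | 13 37-39 |
Completion: 10=31  11=7  12=14  13=39  14=21  15=25  16=37
Waiting(10) = turnaround − burst = 31 − 10 = 21

21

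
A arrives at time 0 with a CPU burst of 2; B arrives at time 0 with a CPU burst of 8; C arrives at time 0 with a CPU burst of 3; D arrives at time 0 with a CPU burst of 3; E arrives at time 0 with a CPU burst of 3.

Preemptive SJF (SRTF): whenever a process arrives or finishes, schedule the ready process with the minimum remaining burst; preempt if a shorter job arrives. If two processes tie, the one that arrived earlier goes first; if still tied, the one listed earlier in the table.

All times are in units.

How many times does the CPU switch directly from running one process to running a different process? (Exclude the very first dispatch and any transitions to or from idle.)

Schedule: | A 0-2 | C 2-5 | D 5-8 | E 8-11 | B 11-19 |
Completion: A=2  B=19  C=5  D=8  E=11
Turnaround (C−A): A=2  B=19  C=5  D=8  E=11

4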